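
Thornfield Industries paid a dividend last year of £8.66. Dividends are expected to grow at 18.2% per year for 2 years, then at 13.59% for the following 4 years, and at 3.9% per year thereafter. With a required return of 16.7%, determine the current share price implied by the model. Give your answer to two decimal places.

Three-stage DDM. Project D₁…D_6; terminal Gordon value at t=6 with g = 0.039; discount at r = 0.167.
D_1 = 10.2361
D_2 = 12.0991
D_3 = 13.7434
D_4 = 15.6111
D_5 = 17.7326
D_6 = 20.1425
TV_6 = 20.9281/(0.167−0.039) = 163.5004
P₀ = Σ Dₜ/(1+r)ᵗ + TV_6/(1+r)^6 = 115.6145

£115.61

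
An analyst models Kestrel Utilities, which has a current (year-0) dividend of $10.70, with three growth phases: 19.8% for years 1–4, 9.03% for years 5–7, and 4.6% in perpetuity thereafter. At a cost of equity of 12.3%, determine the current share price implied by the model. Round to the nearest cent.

$261.92

Three-stage DDM. Project D₁…D_7; terminal Gordon value at t=7 with g = 0.046; discount at r = 0.123.
D_1 = 12.8186
D_2 = 15.3567
D_3 = 18.3973
D_4 = 22.0400
D_5 = 24.0302
D_6 = 26.2001
D_7 = 28.5660
TV_7 = 29.8800/(0.123−0.046) = 388.0521
P₀ = Σ Dₜ/(1+r)ᵗ + TV_7/(1+r)^7 = 261.9170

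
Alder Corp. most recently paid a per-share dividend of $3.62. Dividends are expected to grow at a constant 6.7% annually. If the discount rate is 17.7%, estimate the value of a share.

Gordon growth model: P₀ = D₁/(r − g). D₁ = 3.62 × (1 + 0.067) = 3.8625.
P₀ = 3.8625 / (0.177 − 0.067) = 3.8625 / 0.11 = 35.1140

$35.11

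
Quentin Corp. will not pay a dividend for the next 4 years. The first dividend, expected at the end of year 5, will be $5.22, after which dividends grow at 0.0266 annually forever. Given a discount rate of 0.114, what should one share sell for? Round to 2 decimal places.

$38.78

Deferred-dividend DDM. At t=4 the remaining stream is a growing perpetuity with first payment D_5 = 5.22.
V_4 = D_5/(r−g) = 5.22/(0.114−0.0266) = 59.7254
P₀ = V_4/(1+r)^4 = 59.7254/(1+0.114)^4 = 38.7809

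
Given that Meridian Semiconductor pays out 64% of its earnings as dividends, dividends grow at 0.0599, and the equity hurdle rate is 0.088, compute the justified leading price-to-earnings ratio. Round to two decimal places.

Justified leading P/E = b/(r−g) = 0.64/(0.088−0.0599) = 22.7758

22.78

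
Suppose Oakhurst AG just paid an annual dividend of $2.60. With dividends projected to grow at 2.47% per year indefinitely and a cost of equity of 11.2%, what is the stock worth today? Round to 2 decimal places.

Gordon growth model: P₀ = D₁/(r − g). D₁ = 2.60 × (1 + 0.0247) = 2.6642.
P₀ = 2.6642 / (0.112 − 0.0247) = 2.6642 / 0.0873 = 30.5180

$30.52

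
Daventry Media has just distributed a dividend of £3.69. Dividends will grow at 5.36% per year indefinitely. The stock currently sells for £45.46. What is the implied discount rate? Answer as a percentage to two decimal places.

13.91%

Rearranging the constant-growth DDM: r = D₁/P₀ + g.
D₁ = 3.69 × (1 + 0.0536) = 3.8878.
r = 3.8878 / 45.46 + 0.0536 = 0.08552 + 0.0536 = 0.13912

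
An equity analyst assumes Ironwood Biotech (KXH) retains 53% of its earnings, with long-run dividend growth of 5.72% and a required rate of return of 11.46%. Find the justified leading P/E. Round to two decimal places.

8.19

Payout ratio b = 1 − 0.53 = 0.47.
Justified leading P/E = b/(r−g) = 0.47/(0.1146−0.0572) = 8.1882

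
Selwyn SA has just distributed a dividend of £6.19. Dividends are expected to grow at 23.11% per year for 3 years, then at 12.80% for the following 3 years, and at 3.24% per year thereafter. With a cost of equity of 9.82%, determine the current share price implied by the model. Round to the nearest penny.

Three-stage DDM. Project D₁…D_6; terminal Gordon value at t=6 with g = 0.0324; discount at r = 0.0982.
D_1 = 7.6205
D_2 = 9.3816
D_3 = 11.5497
D_4 = 13.0281
D_5 = 14.6957
D_6 = 16.5767
TV_6 = 17.1138/(0.0982−0.0324) = 260.0878
P₀ = Σ Dₜ/(1+r)ᵗ + TV_6/(1+r)^6 = 199.3069

£199.31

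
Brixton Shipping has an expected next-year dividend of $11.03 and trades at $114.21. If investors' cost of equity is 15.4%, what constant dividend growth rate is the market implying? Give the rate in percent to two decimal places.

From P₀ = D₁/(r − g), the implied growth is g = r − D₁/P₀.
g = 0.154 − 11.03/114.21 = 0.154 − 0.09658 = 0.05742

5.74%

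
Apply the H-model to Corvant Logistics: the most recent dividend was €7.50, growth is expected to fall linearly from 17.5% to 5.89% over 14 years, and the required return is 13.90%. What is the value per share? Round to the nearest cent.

€175.24

H-model: P₀ = D₀[(1+g_L) + H(g_S−g_L)]/(r−g_L), with H = 14/2 = 7.
P₀ = 7.50 × [(1+0.0589) + 7×(0.175−0.0589)] / (0.139−0.0589)
   = 7.50 × 1.8716 / 0.0801 = 175.2434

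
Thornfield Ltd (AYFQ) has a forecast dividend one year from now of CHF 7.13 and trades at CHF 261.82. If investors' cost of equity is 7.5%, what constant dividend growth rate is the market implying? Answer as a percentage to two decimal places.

4.78%

From P₀ = D₁/(r − g), the implied growth is g = r − D₁/P₀.
g = 0.075 − 7.13/261.82 = 0.075 − 0.02723 = 0.04777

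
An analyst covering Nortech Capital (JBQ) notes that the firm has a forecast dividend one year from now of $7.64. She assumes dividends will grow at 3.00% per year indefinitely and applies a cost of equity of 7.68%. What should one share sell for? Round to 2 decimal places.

Gordon growth model: P₀ = D₁/(r − g), with D₁ = 7.64 given directly.
P₀ = 7.6400 / (0.0768 − 0.03) = 7.6400 / 0.0468 = 163.2479

$163.25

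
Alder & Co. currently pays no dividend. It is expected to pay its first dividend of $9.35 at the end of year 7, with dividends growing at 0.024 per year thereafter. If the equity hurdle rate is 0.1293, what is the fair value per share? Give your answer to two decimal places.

Deferred-dividend DDM. At t=6 the remaining stream is a growing perpetuity with first payment D_7 = 9.35.
V_6 = D_7/(r−g) = 9.35/(0.1293−0.024) = 88.7939
P₀ = V_6/(1+r)^6 = 88.7939/(1+0.1293)^6 = 42.8082

$42.81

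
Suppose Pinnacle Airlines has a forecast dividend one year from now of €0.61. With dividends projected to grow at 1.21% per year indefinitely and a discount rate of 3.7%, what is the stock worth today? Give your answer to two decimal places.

Gordon growth model: P₀ = D₁/(r − g), with D₁ = 0.61 given directly.
P₀ = 0.6100 / (0.037 − 0.0121) = 0.6100 / 0.0249 = 24.4980

€24.50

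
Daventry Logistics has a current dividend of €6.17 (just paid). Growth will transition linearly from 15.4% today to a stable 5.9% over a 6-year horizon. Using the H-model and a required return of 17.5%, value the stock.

€71.49

H-model: P₀ = D₀[(1+g_L) + H(g_S−g_L)]/(r−g_L), with H = 6/2 = 3.
P₀ = 6.17 × [(1+0.059) + 3×(0.154−0.059)] / (0.175−0.059)
   = 6.17 × 1.3440 / 0.116 = 71.4869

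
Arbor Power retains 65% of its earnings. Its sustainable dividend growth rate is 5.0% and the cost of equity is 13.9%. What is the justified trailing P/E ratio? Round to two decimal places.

4.13

Payout ratio b = 1 − 0.65 = 0.35.
Justified trailing P/E = b(1+g)/(r−g) = 0.35×(1+0.05)/(0.139−0.05) = 4.1292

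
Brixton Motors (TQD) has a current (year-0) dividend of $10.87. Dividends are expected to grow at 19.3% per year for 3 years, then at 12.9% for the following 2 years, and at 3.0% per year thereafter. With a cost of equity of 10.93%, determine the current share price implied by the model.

$247.46

Three-stage DDM. Project D₁…D_5; terminal Gordon value at t=5 with g = 0.03; discount at r = 0.1093.
D_1 = 12.9679
D_2 = 15.4707
D_3 = 18.4566
D_4 = 20.8375
D_5 = 23.5255
TV_5 = 24.2313/(0.1093−0.03) = 305.5644
P₀ = Σ Dₜ/(1+r)ᵗ + TV_5/(1+r)^5 = 247.4600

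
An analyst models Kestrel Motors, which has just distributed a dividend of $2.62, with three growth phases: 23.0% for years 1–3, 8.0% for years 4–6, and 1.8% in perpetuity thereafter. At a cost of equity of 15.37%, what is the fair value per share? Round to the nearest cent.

Three-stage DDM. Project D₁…D_6; terminal Gordon value at t=6 with g = 0.018; discount at r = 0.1537.
D_1 = 3.2226
D_2 = 3.9638
D_3 = 4.8755
D_4 = 5.2655
D_5 = 5.6868
D_6 = 6.1417
TV_6 = 6.2522/(0.1537−0.018) = 46.0740
P₀ = Σ Dₜ/(1+r)ᵗ + TV_6/(1+r)^6 = 36.8440

$36.84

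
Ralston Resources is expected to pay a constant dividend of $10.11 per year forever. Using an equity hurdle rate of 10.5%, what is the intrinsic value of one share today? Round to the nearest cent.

Zero-growth DDM (perpetuity): P₀ = D/r = 10.11 / 0.105 = 96.2857

$96.29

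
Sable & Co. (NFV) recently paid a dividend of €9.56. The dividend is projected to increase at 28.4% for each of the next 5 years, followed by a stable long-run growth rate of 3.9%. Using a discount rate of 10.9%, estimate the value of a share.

Two-stage DDM. Project D₁…D_5 at 0.284, terminal growth 0.039, discount at r = 0.109.
D_1 = 12.2750
D_2 = 15.7612
D_3 = 20.2373
D_4 = 25.9847
D_5 = 33.3644
Terminal value at t=5: TV = D_6/(r−g) = 34.6656/(0.109−0.039) = 495.2227
P₀ = 12.2750/(1+0.109)^1 + 15.7612/(1+0.109)^2 + 20.2373/(1+0.109)^3 + 25.9847/(1+0.109)^4 + 33.3644/(1+0.109)^5 + 495.2227/(1+0.109)^5 = 371.0075

€371.01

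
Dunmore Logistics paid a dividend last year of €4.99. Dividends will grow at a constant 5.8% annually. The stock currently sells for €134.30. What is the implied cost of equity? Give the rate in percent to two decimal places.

9.73%

Rearranging the constant-growth DDM: r = D₁/P₀ + g.
D₁ = 4.99 × (1 + 0.058) = 5.2794.
r = 5.2794 / 134.30 + 0.058 = 0.03931 + 0.058 = 0.09731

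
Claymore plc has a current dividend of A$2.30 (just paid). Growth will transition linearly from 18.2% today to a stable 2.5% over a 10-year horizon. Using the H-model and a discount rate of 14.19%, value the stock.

H-model: P₀ = D₀[(1+g_L) + H(g_S−g_L)]/(r−g_L), with H = 10/2 = 5.
P₀ = 2.30 × [(1+0.025) + 5×(0.182−0.025)] / (0.1419−0.025)
   = 2.30 × 1.8100 / 0.1169 = 35.6116

A$35.61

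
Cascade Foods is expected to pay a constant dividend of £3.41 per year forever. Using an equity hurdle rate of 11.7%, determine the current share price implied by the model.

£29.15

Zero-growth DDM (perpetuity): P₀ = D/r = 3.41 / 0.117 = 29.1453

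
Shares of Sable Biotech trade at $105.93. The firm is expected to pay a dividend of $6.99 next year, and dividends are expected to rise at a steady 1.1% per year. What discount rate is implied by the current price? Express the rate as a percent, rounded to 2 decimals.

Rearranging the constant-growth DDM: r = D₁/P₀ + g.
r = 6.9900 / 105.93 + 0.011 = 0.06599 + 0.011 = 0.07699

7.70%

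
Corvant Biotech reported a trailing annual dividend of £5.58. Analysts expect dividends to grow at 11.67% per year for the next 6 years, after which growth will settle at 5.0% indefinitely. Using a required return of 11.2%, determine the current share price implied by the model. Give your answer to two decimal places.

Two-stage DDM. Project D₁…D_6 at 0.1167, terminal growth 0.05, discount at r = 0.112.
D_1 = 6.2312
D_2 = 6.9584
D_3 = 7.7704
D_4 = 8.6772
D_5 = 9.6898
D_6 = 10.8206
Terminal value at t=6: TV = D_7/(r−g) = 11.3617/(0.112−0.05) = 183.2529
P₀ = 6.2312/(1+0.112)^1 + 6.9584/(1+0.112)^2 + 7.7704/(1+0.112)^3 + 8.6772/(1+0.112)^4 + 9.6898/(1+0.112)^5 + 10.8206/(1+0.112)^6 + 183.2529/(1+0.112)^6 = 130.9007

£130.90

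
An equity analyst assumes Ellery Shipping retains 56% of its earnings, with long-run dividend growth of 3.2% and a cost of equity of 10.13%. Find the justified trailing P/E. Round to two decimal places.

Payout ratio b = 1 − 0.56 = 0.44.
Justified trailing P/E = b(1+g)/(r−g) = 0.44×(1+0.032)/(0.1013−0.032) = 6.5524

6.55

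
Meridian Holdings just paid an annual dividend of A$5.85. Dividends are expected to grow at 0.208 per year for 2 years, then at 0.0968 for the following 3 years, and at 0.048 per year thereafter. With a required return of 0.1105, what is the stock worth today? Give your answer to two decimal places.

A$145.38

Three-stage DDM. Project D₁…D_5; terminal Gordon value at t=5 with g = 0.048; discount at r = 0.1105.
D_1 = 7.0668
D_2 = 8.5367
D_3 = 9.3630
D_4 = 10.2694
D_5 = 11.2635
TV_5 = 11.8041/(0.1105−0.048) = 188.8658
P₀ = Σ Dₜ/(1+r)ᵗ + TV_5/(1+r)^5 = 145.3753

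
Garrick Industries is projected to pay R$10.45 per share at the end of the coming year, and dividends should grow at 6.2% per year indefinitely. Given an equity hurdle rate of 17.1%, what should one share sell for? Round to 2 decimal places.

Gordon growth model: P₀ = D₁/(r − g), with D₁ = 10.45 given directly.
P₀ = 10.4500 / (0.171 − 0.062) = 10.4500 / 0.109 = 95.8716

R$95.87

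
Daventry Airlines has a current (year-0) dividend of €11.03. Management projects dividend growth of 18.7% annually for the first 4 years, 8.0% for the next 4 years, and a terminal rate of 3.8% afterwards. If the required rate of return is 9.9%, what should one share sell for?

€349.39

Three-stage DDM. Project D₁…D_8; terminal Gordon value at t=8 with g = 0.038; discount at r = 0.099.
D_1 = 13.0926
D_2 = 15.5409
D_3 = 18.4471
D_4 = 21.8967
D_5 = 23.6484
D_6 = 25.5403
D_7 = 27.5835
D_8 = 29.7902
TV_8 = 30.9222/(0.099−0.038) = 506.9218
P₀ = Σ Dₜ/(1+r)ᵗ + TV_8/(1+r)^8 = 349.3881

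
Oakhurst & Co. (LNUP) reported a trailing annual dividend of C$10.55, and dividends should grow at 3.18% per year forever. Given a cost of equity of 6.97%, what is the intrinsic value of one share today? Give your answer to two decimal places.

C$287.22

Gordon growth model: P₀ = D₁/(r − g). D₁ = 10.55 × (1 + 0.0318) = 10.8855.
P₀ = 10.8855 / (0.0697 − 0.0318) = 10.8855 / 0.0379 = 287.2161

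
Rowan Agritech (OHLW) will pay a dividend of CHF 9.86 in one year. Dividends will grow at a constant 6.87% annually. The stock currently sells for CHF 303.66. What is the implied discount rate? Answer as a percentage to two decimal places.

Rearranging the constant-growth DDM: r = D₁/P₀ + g.
r = 9.8600 / 303.66 + 0.0687 = 0.03247 + 0.0687 = 0.10117

10.12%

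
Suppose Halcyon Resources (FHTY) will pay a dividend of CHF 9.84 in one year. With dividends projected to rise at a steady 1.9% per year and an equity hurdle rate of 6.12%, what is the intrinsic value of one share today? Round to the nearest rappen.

Gordon growth model: P₀ = D₁/(r − g), with D₁ = 9.84 given directly.
P₀ = 9.8400 / (0.0612 − 0.019) = 9.8400 / 0.0422 = 233.1754

CHF 233.18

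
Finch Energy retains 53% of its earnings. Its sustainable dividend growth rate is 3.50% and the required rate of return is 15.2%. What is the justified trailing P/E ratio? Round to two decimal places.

4.16

Payout ratio b = 1 − 0.53 = 0.47.
Justified trailing P/E = b(1+g)/(r−g) = 0.47×(1+0.035)/(0.152−0.035) = 4.1577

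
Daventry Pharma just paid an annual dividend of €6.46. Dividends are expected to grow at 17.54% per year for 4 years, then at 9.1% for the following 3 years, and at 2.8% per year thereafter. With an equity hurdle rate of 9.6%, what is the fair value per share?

€183.70

Three-stage DDM. Project D₁…D_7; terminal Gordon value at t=7 with g = 0.028; discount at r = 0.096.
D_1 = 7.5931
D_2 = 8.9249
D_3 = 10.4903
D_4 = 12.3303
D_5 = 13.4524
D_6 = 14.6766
D_7 = 16.0121
TV_7 = 16.4605/(0.096−0.028) = 242.0660
P₀ = Σ Dₜ/(1+r)ᵗ + TV_7/(1+r)^7 = 183.7010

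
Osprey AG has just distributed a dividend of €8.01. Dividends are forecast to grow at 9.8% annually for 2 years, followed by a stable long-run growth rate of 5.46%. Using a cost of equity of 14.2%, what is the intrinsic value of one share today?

€104.45

Two-stage DDM. Project D₁…D_2 at 0.098, terminal growth 0.0546, discount at r = 0.142.
D_1 = 8.7950
D_2 = 9.6569
Terminal value at t=2: TV = D_3/(r−g) = 10.1842/(0.142−0.0546) = 116.5235
P₀ = 8.7950/(1+0.142)^1 + 9.6569/(1+0.142)^2 + 116.5235/(1+0.142)^2 = 104.4533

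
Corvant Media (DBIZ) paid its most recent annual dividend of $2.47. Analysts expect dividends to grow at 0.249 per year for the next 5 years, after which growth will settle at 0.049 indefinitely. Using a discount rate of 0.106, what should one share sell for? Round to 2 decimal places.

Two-stage DDM. Project D₁…D_5 at 0.249, terminal growth 0.049, discount at r = 0.106.
D_1 = 3.0850
D_2 = 3.8532
D_3 = 4.8126
D_4 = 6.0110
D_5 = 7.5077
Terminal value at t=5: TV = D_6/(r−g) = 7.8756/(0.106−0.049) = 138.1687
P₀ = 3.0850/(1+0.106)^1 + 3.8532/(1+0.106)^2 + 4.8126/(1+0.106)^3 + 6.0110/(1+0.106)^4 + 7.5077/(1+0.106)^5 + 138.1687/(1+0.106)^5 = 101.5404

$101.54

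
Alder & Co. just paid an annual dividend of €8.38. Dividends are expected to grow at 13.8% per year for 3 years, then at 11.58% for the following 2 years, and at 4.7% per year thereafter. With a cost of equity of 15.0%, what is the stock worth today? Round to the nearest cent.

€117.85

Three-stage DDM. Project D₁…D_5; terminal Gordon value at t=5 with g = 0.047; discount at r = 0.15.
D_1 = 9.5364
D_2 = 10.8525
D_3 = 12.3501
D_4 = 13.7803
D_5 = 15.3760
TV_5 = 16.0987/(0.15−0.047) = 156.2978
P₀ = Σ Dₜ/(1+r)ᵗ + TV_5/(1+r)^5 = 117.8501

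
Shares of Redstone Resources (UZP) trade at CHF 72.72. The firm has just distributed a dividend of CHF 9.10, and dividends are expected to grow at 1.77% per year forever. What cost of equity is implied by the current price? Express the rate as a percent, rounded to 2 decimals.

14.51%

Rearranging the constant-growth DDM: r = D₁/P₀ + g.
D₁ = 9.10 × (1 + 0.0177) = 9.2611.
r = 9.2611 / 72.72 + 0.0177 = 0.12735 + 0.0177 = 0.14505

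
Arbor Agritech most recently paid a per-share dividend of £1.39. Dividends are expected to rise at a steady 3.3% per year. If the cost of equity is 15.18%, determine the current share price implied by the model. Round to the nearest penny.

Gordon growth model: P₀ = D₁/(r − g). D₁ = 1.39 × (1 + 0.033) = 1.4359.
P₀ = 1.4359 / (0.1518 − 0.033) = 1.4359 / 0.1188 = 12.0864

£12.09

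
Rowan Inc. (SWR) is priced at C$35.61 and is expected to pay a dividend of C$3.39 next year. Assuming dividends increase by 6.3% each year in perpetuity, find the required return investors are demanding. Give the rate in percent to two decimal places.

Rearranging the constant-growth DDM: r = D₁/P₀ + g.
r = 3.3900 / 35.61 + 0.063 = 0.09520 + 0.063 = 0.15820

15.82%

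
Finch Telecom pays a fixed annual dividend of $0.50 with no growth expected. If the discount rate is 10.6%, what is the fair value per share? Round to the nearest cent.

$4.72

Zero-growth DDM (perpetuity): P₀ = D/r = 0.50 / 0.106 = 4.7170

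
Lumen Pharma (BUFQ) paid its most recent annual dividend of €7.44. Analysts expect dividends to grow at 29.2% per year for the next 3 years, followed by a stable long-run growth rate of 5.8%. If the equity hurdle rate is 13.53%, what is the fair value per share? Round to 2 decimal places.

Two-stage DDM. Project D₁…D_3 at 0.292, terminal growth 0.058, discount at r = 0.1353.
D_1 = 9.6125
D_2 = 12.4193
D_3 = 16.0458
Terminal value at t=3: TV = D_4/(r−g) = 16.9764/(0.1353−0.058) = 219.6174
P₀ = 9.6125/(1+0.1353)^1 + 12.4193/(1+0.1353)^2 + 16.0458/(1+0.1353)^3 + 219.6174/(1+0.1353)^3 = 179.1521

€179.15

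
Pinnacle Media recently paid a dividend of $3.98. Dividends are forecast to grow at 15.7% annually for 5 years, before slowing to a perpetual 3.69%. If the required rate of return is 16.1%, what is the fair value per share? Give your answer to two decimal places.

$52.38

Two-stage DDM. Project D₁…D_5 at 0.157, terminal growth 0.0369, discount at r = 0.161.
D_1 = 4.6049
D_2 = 5.3278
D_3 = 6.1643
D_4 = 7.1321
D_5 = 8.2518
Terminal value at t=5: TV = D_6/(r−g) = 8.5563/(0.161−0.0369) = 68.9469
P₀ = 4.6049/(1+0.161)^1 + 5.3278/(1+0.161)^2 + 6.1643/(1+0.161)^3 + 7.1321/(1+0.161)^4 + 8.2518/(1+0.161)^5 + 68.9469/(1+0.161)^5 = 52.3807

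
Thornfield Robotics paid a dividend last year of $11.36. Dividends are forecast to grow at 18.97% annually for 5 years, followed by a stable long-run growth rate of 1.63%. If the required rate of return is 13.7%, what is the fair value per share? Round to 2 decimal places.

Two-stage DDM. Project D₁…D_5 at 0.1897, terminal growth 0.0163, discount at r = 0.137.
D_1 = 13.5150
D_2 = 16.0788
D_3 = 19.1289
D_4 = 22.7577
D_5 = 27.0748
Terminal value at t=5: TV = D_6/(r−g) = 27.5161/(0.137−0.0163) = 227.9714
P₀ = 13.5150/(1+0.137)^1 + 16.0788/(1+0.137)^2 + 19.1289/(1+0.137)^3 + 22.7577/(1+0.137)^4 + 27.0748/(1+0.137)^5 + 227.9714/(1+0.137)^5 = 185.1749

$185.17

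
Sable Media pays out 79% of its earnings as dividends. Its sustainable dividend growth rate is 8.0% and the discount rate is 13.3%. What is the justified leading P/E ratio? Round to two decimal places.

Justified leading P/E = b/(r−g) = 0.79/(0.133−0.08) = 14.9057

14.91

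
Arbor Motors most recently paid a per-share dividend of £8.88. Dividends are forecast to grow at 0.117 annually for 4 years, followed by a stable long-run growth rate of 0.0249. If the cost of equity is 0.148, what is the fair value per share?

Two-stage DDM. Project D₁…D_4 at 0.117, terminal growth 0.0249, discount at r = 0.148.
D_1 = 9.9190
D_2 = 11.0795
D_3 = 12.3758
D_4 = 13.8237
Terminal value at t=4: TV = D_5/(r−g) = 14.1680/(0.148−0.0249) = 115.0930
P₀ = 9.9190/(1+0.148)^1 + 11.0795/(1+0.148)^2 + 12.3758/(1+0.148)^3 + 13.8237/(1+0.148)^4 + 115.0930/(1+0.148)^4 = 99.4506

£99.45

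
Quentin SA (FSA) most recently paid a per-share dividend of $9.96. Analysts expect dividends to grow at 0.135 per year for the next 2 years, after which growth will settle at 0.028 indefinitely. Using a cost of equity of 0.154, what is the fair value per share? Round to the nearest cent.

Two-stage DDM. Project D₁…D_2 at 0.135, terminal growth 0.028, discount at r = 0.154.
D_1 = 11.3046
D_2 = 12.8307
Terminal value at t=2: TV = D_3/(r−g) = 13.1900/(0.154−0.028) = 104.6824
P₀ = 11.3046/(1+0.154)^1 + 12.8307/(1+0.154)^2 + 104.6824/(1+0.154)^2 = 98.0379

$98.04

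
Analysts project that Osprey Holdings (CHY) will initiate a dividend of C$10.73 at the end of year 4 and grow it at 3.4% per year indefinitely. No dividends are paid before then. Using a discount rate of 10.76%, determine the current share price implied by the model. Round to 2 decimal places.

C$107.29

Deferred-dividend DDM. At t=3 the remaining stream is a growing perpetuity with first payment D_4 = 10.73.
V_3 = D_4/(r−g) = 10.73/(0.1076−0.034) = 145.7880
P₀ = V_3/(1+r)^3 = 145.7880/(1+0.1076)^3 = 107.2934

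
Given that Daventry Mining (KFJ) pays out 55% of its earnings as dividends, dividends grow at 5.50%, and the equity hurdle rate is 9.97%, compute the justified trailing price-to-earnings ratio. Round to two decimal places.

12.98

Justified trailing P/E = b(1+g)/(r−g) = 0.55×(1+0.055)/(0.0997−0.055) = 12.9810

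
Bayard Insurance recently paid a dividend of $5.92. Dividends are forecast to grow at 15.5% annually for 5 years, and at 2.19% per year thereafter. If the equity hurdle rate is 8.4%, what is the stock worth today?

Two-stage DDM. Project D₁…D_5 at 0.155, terminal growth 0.0219, discount at r = 0.084.
D_1 = 6.8376
D_2 = 7.8974
D_3 = 9.1215
D_4 = 10.5354
D_5 = 12.1683
Terminal value at t=5: TV = D_6/(r−g) = 12.4348/(0.084−0.0219) = 200.2389
P₀ = 6.8376/(1+0.084)^1 + 7.8974/(1+0.084)^2 + 9.1215/(1+0.084)^3 + 10.5354/(1+0.084)^4 + 12.1683/(1+0.084)^5 + 200.2389/(1+0.084)^5 = 169.7331

$169.73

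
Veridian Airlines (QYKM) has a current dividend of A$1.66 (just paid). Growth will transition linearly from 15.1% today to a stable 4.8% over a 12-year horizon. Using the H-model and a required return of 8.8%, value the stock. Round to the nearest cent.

H-model: P₀ = D₀[(1+g_L) + H(g_S−g_L)]/(r−g_L), with H = 12/2 = 6.
P₀ = 1.66 × [(1+0.048) + 6×(0.151−0.048)] / (0.088−0.048)
   = 1.66 × 1.6660 / 0.04 = 69.1390

A$69.14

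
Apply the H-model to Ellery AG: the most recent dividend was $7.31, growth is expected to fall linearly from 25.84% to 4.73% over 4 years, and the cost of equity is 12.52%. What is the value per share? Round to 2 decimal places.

$137.90

H-model: P₀ = D₀[(1+g_L) + H(g_S−g_L)]/(r−g_L), with H = 4/2 = 2.
P₀ = 7.31 × [(1+0.0473) + 2×(0.2584−0.0473)] / (0.1252−0.0473)
   = 7.31 × 1.4695 / 0.0779 = 137.8953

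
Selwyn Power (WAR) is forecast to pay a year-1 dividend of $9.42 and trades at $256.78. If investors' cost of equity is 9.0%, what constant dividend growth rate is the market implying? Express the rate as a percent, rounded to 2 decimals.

5.33%

From P₀ = D₁/(r − g), the implied growth is g = r − D₁/P₀.
g = 0.09 − 9.42/256.78 = 0.09 − 0.03669 = 0.05331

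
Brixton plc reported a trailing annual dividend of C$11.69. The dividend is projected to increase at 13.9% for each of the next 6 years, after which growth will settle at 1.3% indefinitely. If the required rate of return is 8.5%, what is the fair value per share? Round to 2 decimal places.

C$303.54

Two-stage DDM. Project D₁…D_6 at 0.139, terminal growth 0.013, discount at r = 0.085.
D_1 = 13.3149
D_2 = 15.1657
D_3 = 17.2737
D_4 = 19.6748
D_5 = 22.4095
D_6 = 25.5245
Terminal value at t=6: TV = D_7/(r−g) = 25.8563/(0.085−0.013) = 359.1152
P₀ = 13.3149/(1+0.085)^1 + 15.1657/(1+0.085)^2 + 17.2737/(1+0.085)^3 + 19.6748/(1+0.085)^4 + 22.4095/(1+0.085)^5 + 25.5245/(1+0.085)^6 + 359.1152/(1+0.085)^6 = 303.5413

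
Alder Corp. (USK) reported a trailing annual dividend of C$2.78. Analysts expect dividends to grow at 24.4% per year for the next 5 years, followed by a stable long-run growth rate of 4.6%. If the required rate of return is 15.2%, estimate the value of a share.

C$57.89

Two-stage DDM. Project D₁…D_5 at 0.244, terminal growth 0.046, discount at r = 0.152.
D_1 = 3.4583
D_2 = 4.3022
D_3 = 5.3519
D_4 = 6.6577
D_5 = 8.2822
Terminal value at t=5: TV = D_6/(r−g) = 8.6632/(0.152−0.046) = 81.7283
P₀ = 3.4583/(1+0.152)^1 + 4.3022/(1+0.152)^2 + 5.3519/(1+0.152)^3 + 6.6577/(1+0.152)^4 + 8.2822/(1+0.152)^5 + 81.7283/(1+0.152)^5 = 57.8887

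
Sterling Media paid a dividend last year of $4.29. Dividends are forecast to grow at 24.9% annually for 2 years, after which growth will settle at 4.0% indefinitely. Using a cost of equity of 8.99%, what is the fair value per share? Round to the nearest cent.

$127.97

Two-stage DDM. Project D₁…D_2 at 0.249, terminal growth 0.04, discount at r = 0.0899.
D_1 = 5.3582
D_2 = 6.6924
Terminal value at t=2: TV = D_3/(r−g) = 6.9601/(0.0899−0.04) = 139.4810
P₀ = 5.3582/(1+0.0899)^1 + 6.6924/(1+0.0899)^2 + 139.4810/(1+0.0899)^2 = 127.9700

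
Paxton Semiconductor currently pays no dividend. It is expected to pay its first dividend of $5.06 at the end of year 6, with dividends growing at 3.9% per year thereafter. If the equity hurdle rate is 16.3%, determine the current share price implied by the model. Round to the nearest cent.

Deferred-dividend DDM. At t=5 the remaining stream is a growing perpetuity with first payment D_6 = 5.06.
V_5 = D_6/(r−g) = 5.06/(0.163−0.039) = 40.8065
P₀ = V_5/(1+r)^5 = 40.8065/(1+0.163)^5 = 19.1792

$19.18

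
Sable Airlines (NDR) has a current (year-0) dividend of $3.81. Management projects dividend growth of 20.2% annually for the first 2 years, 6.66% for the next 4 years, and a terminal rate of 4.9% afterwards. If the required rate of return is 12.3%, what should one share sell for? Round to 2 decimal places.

$74.17

Three-stage DDM. Project D₁…D_6; terminal Gordon value at t=6 with g = 0.049; discount at r = 0.123.
D_1 = 4.5796
D_2 = 5.5047
D_3 = 5.8713
D_4 = 6.2623
D_5 = 6.6794
D_6 = 7.1243
TV_6 = 7.4734/(0.123−0.049) = 100.9913
P₀ = Σ Dₜ/(1+r)ᵗ + TV_6/(1+r)^6 = 74.1684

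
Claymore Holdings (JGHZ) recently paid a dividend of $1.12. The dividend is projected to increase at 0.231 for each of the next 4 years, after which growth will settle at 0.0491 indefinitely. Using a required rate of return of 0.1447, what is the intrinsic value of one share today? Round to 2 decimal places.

$21.83

Two-stage DDM. Project D₁…D_4 at 0.231, terminal growth 0.0491, discount at r = 0.1447.
D_1 = 1.3787
D_2 = 1.6972
D_3 = 2.0893
D_4 = 2.5719
Terminal value at t=4: TV = D_5/(r−g) = 2.6982/(0.1447−0.0491) = 28.2234
P₀ = 1.3787/(1+0.1447)^1 + 1.6972/(1+0.1447)^2 + 2.0893/(1+0.1447)^3 + 2.5719/(1+0.1447)^4 + 28.2234/(1+0.1447)^4 = 21.8282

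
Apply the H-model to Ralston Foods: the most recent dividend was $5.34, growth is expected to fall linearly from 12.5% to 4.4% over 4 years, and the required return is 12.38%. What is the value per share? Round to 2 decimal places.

H-model: P₀ = D₀[(1+g_L) + H(g_S−g_L)]/(r−g_L), with H = 4/2 = 2.
P₀ = 5.34 × [(1+0.044) + 2×(0.125−0.044)] / (0.1238−0.044)
   = 5.34 × 1.2060 / 0.0798 = 80.7023

$80.70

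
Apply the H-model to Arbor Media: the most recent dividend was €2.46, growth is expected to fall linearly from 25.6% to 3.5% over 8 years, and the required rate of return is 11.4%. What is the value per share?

H-model: P₀ = D₀[(1+g_L) + H(g_S−g_L)]/(r−g_L), with H = 8/2 = 4.
P₀ = 2.46 × [(1+0.035) + 4×(0.256−0.035)] / (0.114−0.035)
   = 2.46 × 1.9190 / 0.079 = 59.7562

€59.76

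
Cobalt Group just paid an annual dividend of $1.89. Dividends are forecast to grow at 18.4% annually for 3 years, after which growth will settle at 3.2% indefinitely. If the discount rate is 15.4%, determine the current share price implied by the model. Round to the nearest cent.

$23.24

Two-stage DDM. Project D₁…D_3 at 0.184, terminal growth 0.032, discount at r = 0.154.
D_1 = 2.2378
D_2 = 2.6495
D_3 = 3.1370
Terminal value at t=3: TV = D_4/(r−g) = 3.2374/(0.154−0.032) = 26.5361
P₀ = 2.2378/(1+0.154)^1 + 2.6495/(1+0.154)^2 + 3.1370/(1+0.154)^3 + 26.5361/(1+0.154)^3 = 23.2370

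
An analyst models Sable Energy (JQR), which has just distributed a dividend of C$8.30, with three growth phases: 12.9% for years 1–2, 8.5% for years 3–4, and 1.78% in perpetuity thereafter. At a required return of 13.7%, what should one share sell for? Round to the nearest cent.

C$95.32

Three-stage DDM. Project D₁…D_4; terminal Gordon value at t=4 with g = 0.0178; discount at r = 0.137.
D_1 = 9.3707
D_2 = 10.5795
D_3 = 11.4788
D_4 = 12.4545
TV_4 = 12.6762/(0.137−0.0178) = 106.3437
P₀ = Σ Dₜ/(1+r)ᵗ + TV_4/(1+r)^4 = 95.3179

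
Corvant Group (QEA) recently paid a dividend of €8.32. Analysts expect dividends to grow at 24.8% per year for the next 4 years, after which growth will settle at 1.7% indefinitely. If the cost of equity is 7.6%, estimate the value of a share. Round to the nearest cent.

€308.42

Two-stage DDM. Project D₁…D_4 at 0.248, terminal growth 0.017, discount at r = 0.076.
D_1 = 10.3834
D_2 = 12.9584
D_3 = 16.1721
D_4 = 20.1828
Terminal value at t=4: TV = D_5/(r−g) = 20.5259/(0.076−0.017) = 347.8969
P₀ = 10.3834/(1+0.076)^1 + 12.9584/(1+0.076)^2 + 16.1721/(1+0.076)^3 + 20.1828/(1+0.076)^4 + 347.8969/(1+0.076)^4 = 308.4193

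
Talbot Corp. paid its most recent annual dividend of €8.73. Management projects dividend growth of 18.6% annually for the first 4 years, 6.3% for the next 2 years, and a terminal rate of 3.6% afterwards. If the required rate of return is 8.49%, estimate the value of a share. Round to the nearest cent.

Three-stage DDM. Project D₁…D_6; terminal Gordon value at t=6 with g = 0.036; discount at r = 0.0849.
D_1 = 10.3538
D_2 = 12.2796
D_3 = 14.5636
D_4 = 17.2724
D_5 = 18.3606
D_6 = 19.5173
TV_6 = 20.2199/(0.0849−0.036) = 413.4952
P₀ = Σ Dₜ/(1+r)ᵗ + TV_6/(1+r)^6 = 321.6254

€321.63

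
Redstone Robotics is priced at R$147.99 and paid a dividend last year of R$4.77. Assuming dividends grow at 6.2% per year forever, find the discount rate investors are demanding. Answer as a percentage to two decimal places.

Rearranging the constant-growth DDM: r = D₁/P₀ + g.
D₁ = 4.77 × (1 + 0.062) = 5.0657.
r = 5.0657 / 147.99 + 0.062 = 0.03423 + 0.062 = 0.09623

9.62%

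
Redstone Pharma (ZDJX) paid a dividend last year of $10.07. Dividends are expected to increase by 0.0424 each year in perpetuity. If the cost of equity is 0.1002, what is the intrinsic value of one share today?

Gordon growth model: P₀ = D₁/(r − g). D₁ = 10.07 × (1 + 0.0424) = 10.4970.
P₀ = 10.4970 / (0.1002 − 0.0424) = 10.4970 / 0.0578 = 181.6084

$181.61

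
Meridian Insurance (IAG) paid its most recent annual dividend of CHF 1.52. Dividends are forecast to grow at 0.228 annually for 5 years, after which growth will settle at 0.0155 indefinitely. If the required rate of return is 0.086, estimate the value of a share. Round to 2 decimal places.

Two-stage DDM. Project D₁…D_5 at 0.228, terminal growth 0.0155, discount at r = 0.086.
D_1 = 1.8666
D_2 = 2.2921
D_3 = 2.8147
D_4 = 3.4565
D_5 = 4.2446
Terminal value at t=5: TV = D_6/(r−g) = 4.3104/(0.086−0.0155) = 61.1401
P₀ = 1.8666/(1+0.086)^1 + 2.2921/(1+0.086)^2 + 2.8147/(1+0.086)^3 + 3.4565/(1+0.086)^4 + 4.2446/(1+0.086)^5 + 61.1401/(1+0.086)^5 = 51.6287

CHF 51.63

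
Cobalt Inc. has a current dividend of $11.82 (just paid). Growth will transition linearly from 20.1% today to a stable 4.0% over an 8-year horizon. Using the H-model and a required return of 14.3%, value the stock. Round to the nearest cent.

$193.25

H-model: P₀ = D₀[(1+g_L) + H(g_S−g_L)]/(r−g_L), with H = 8/2 = 4.
P₀ = 11.82 × [(1+0.04) + 4×(0.201−0.04)] / (0.143−0.04)
   = 11.82 × 1.6840 / 0.103 = 193.2513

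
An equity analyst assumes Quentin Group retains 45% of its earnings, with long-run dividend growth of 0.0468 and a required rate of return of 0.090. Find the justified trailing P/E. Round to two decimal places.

13.33

Payout ratio b = 1 − 0.45 = 0.55.
Justified trailing P/E = b(1+g)/(r−g) = 0.55×(1+0.0468)/(0.09−0.0468) = 13.3273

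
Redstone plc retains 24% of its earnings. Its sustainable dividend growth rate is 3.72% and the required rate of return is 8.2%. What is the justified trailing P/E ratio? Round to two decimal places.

Payout ratio b = 1 − 0.24 = 0.76.
Justified trailing P/E = b(1+g)/(r−g) = 0.76×(1+0.0372)/(0.082−0.0372) = 17.5954

17.60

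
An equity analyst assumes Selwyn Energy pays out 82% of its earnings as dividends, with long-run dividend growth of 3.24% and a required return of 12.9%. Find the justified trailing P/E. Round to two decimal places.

8.76

Justified trailing P/E = b(1+g)/(r−g) = 0.82×(1+0.0324)/(0.129−0.0324) = 8.7636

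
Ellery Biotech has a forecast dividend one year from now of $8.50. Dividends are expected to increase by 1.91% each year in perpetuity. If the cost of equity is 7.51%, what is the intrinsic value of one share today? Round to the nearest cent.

$151.79

Gordon growth model: P₀ = D₁/(r − g), with D₁ = 8.50 given directly.
P₀ = 8.5000 / (0.0751 − 0.0191) = 8.5000 / 0.056 = 151.7857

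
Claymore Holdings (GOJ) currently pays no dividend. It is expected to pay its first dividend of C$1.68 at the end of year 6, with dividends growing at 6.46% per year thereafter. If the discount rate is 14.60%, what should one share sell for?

Deferred-dividend DDM. At t=5 the remaining stream is a growing perpetuity with first payment D_6 = 1.68.
V_5 = D_6/(r−g) = 1.68/(0.146−0.0646) = 20.6388
P₀ = V_5/(1+r)^5 = 20.6388/(1+0.146)^5 = 10.4415

C$10.44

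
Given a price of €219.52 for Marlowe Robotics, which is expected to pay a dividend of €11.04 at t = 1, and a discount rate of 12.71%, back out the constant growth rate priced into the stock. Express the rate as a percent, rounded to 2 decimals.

From P₀ = D₁/(r − g), the implied growth is g = r − D₁/P₀.
g = 0.1271 − 11.04/219.52 = 0.1271 − 0.05029 = 0.07681

7.68%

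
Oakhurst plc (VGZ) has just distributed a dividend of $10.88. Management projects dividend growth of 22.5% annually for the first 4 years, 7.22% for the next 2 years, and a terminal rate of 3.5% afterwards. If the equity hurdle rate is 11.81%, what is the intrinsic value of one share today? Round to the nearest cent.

Three-stage DDM. Project D₁…D_6; terminal Gordon value at t=6 with g = 0.035; discount at r = 0.1181.
D_1 = 13.3280
D_2 = 16.3268
D_3 = 20.0003
D_4 = 24.5004
D_5 = 26.2693
D_6 = 28.1660
TV_6 = 29.1518/(0.1181−0.035) = 350.8037
P₀ = Σ Dₜ/(1+r)ᵗ + TV_6/(1+r)^6 = 263.9620

$263.96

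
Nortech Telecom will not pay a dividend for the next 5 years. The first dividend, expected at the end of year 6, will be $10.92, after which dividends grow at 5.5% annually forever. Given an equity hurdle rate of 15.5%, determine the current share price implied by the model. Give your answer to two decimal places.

$53.13

Deferred-dividend DDM. At t=5 the remaining stream is a growing perpetuity with first payment D_6 = 10.92.
V_5 = D_6/(r−g) = 10.92/(0.155−0.055) = 109.2000
P₀ = V_5/(1+r)^5 = 109.2000/(1+0.155)^5 = 53.1267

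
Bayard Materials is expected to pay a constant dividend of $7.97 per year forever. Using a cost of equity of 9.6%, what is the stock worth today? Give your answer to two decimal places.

Zero-growth DDM (perpetuity): P₀ = D/r = 7.97 / 0.096 = 83.0208

$83.02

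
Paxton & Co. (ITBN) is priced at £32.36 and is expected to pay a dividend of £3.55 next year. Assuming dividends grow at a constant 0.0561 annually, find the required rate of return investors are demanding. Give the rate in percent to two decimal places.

Rearranging the constant-growth DDM: r = D₁/P₀ + g.
r = 3.5500 / 32.36 + 0.0561 = 0.10970 + 0.0561 = 0.16580

16.58%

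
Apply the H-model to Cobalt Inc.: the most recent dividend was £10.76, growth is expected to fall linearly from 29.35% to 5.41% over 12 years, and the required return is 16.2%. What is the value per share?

H-model: P₀ = D₀[(1+g_L) + H(g_S−g_L)]/(r−g_L), with H = 12/2 = 6.
P₀ = 10.76 × [(1+0.0541) + 6×(0.2935−0.0541)] / (0.162−0.0541)
   = 10.76 × 2.4905 / 0.1079 = 248.3576

£248.36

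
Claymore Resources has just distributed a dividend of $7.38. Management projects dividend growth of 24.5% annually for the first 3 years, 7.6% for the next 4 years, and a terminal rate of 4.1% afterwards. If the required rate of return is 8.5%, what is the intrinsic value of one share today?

$328.17

Three-stage DDM. Project D₁…D_7; terminal Gordon value at t=7 with g = 0.041; discount at r = 0.085.
D_1 = 9.1881
D_2 = 11.4392
D_3 = 14.2418
D_4 = 15.3242
D_5 = 16.4888
D_6 = 17.7419
D_7 = 19.0903
TV_7 = 19.8730/(0.085−0.041) = 451.6599
P₀ = Σ Dₜ/(1+r)ᵗ + TV_7/(1+r)^7 = 328.1728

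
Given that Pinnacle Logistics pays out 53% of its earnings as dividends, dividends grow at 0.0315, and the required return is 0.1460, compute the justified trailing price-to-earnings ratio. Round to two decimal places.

Justified trailing P/E = b(1+g)/(r−g) = 0.53×(1+0.0315)/(0.146−0.0315) = 4.7746

4.77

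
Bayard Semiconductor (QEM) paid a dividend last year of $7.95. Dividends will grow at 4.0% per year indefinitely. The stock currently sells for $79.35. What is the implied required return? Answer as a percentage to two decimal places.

Rearranging the constant-growth DDM: r = D₁/P₀ + g.
D₁ = 7.95 × (1 + 0.04) = 8.2680.
r = 8.2680 / 79.35 + 0.04 = 0.10420 + 0.04 = 0.14420

14.42%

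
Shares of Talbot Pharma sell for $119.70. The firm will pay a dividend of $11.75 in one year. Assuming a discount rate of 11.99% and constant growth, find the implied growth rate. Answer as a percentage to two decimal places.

2.17%

From P₀ = D₁/(r − g), the implied growth is g = r − D₁/P₀.
g = 0.1199 − 11.75/119.70 = 0.1199 − 0.09816 = 0.02174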